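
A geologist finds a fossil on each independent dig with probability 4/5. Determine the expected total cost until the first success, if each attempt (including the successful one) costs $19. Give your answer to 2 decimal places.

E[#attempts] = 1/p = 5/4; E[cost] = 19·5/4 = 95/4.
≈ 23.75

$23.75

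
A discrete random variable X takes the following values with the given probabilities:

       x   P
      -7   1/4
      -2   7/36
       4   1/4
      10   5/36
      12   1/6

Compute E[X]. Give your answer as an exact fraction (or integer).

9/4

E[X] = (1/4)·(-7) + (7/36)·(-2) + (1/4)·4 + (5/36)·10 + (1/6)·12
     = 9/4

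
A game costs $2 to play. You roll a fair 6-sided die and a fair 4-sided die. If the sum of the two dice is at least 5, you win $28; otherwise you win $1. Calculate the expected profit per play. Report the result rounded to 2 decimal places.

E[payout] = (1/4)·1 + (3/4)·28 = 85/4
Expected profit = 85/4 − 2 = 77/4 ≈ $19.25

$19.25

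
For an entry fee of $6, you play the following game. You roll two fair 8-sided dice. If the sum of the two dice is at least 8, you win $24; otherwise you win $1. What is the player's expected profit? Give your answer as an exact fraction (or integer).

E[payout] = (21/64)·1 + (43/64)·24 = 1053/64
Expected profit = 1053/64 − 6 = 669/64

669/64 dollars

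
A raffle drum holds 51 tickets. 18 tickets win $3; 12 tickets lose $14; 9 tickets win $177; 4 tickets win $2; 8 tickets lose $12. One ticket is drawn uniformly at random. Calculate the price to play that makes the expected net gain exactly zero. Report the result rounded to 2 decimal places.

E[payout] = (18/51)·3 + (12/51)·(-14) + (9/51)·177 + (4/51)·2 + (8/51)·(-12) = 1391/51
Fair fee = E[payout] = 1391/51 ≈ $27.27

$27.27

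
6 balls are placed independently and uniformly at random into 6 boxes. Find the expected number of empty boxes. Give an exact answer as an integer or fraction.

Let Xⱼ=1 if box j is empty. P(Xⱼ=1) = ((6-1)/6)^6 = 15625/46656.
By linearity, E[#empty] = 6·15625/46656 = 15625/7776.

15625/7776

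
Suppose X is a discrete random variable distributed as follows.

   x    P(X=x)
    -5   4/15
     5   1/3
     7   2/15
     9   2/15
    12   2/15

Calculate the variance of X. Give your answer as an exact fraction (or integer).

7874/225

E[X] = (4/15)·(-5) + (1/3)·5 + (2/15)·7 + (2/15)·9 + (2/15)·12 = 61/15
E[X²] = (4/15)·25 + (1/3)·25 + (2/15)·49 + (2/15)·81 + (2/15)·144 = 773/15
Var(X) = 773/15 − (61/15)² = 7874/225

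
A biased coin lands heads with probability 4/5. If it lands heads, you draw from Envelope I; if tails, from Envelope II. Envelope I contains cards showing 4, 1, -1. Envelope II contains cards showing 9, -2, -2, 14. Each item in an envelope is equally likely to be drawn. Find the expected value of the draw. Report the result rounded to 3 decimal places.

2.017

E[X | Envelope I] = (4 + 1 − 1)/3 = 4/3
E[X | Envelope II] = (9 − 2 − 2 + 14)/4 = 19/4
E[X] = (4/5)·4/3 + (1/5)·19/4 = 121/60 ≈ 2.017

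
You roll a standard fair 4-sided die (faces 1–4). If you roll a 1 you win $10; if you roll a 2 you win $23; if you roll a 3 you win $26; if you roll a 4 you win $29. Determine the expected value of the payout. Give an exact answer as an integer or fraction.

E[payout] = (1/4)·10 + (1/4)·23 + (1/4)·26 + (1/4)·29 = 22

$22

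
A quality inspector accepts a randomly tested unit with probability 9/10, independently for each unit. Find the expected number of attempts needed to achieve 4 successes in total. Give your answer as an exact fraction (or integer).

By linearity (sum of 4 independent geometric waits), E[trials] = 4/p = 4/(9/10) = 40/9.

40/9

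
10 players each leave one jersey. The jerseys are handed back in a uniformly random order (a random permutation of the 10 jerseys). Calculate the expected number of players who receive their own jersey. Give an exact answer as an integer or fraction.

Let Xᵢ = 1 if person i gets their own jersey. For each i, P(Xᵢ=1) = 1/10.
By linearity of expectation, E[X₁+…+X_10] = 10·(1/10) = 1.

1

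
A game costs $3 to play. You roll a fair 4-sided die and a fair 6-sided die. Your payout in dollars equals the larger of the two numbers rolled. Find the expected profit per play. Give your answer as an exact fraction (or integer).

Distribution of the larger of the two numbers rolled: 1 w.p. 1/24, 2 w.p. 1/8, 3 w.p. 5/24, 4 w.p. 7/24, 5 w.p. 1/6, 6 w.p. 1/6
E[payout] = (1/24)·1 + (1/8)·2 + (5/24)·3 + (7/24)·4 + (1/6)·5 + (1/6)·6 = 47/12
Expected profit = 47/12 − 3 = 11/12

11/12 dollars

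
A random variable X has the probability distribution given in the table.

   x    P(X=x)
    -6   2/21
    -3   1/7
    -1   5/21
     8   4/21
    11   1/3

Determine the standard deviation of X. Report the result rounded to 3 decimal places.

E[X] = 83/21, E[X²] = 1207/21
Var(X) = E[X²] − (E[X])² = 1207/21 − 6889/441 = 18458/441
SD(X) = √(18458/441) ≈ 6.470

6.470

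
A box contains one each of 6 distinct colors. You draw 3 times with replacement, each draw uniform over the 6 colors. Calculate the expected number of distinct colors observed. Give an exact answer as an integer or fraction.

91/36

Let Xⱼ=1 if type j appears at least once. P(Xⱼ=1) = 1 − ((6−1)/6)^3 = 91/216.
E[#distinct] = 6·91/216 = 91/36.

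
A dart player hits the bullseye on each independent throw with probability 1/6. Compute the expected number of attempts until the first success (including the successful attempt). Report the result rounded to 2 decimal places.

6.00

For a geometric distribution, E[trials] = 1/p = 1/(1/6) = 6.
≈ 6.00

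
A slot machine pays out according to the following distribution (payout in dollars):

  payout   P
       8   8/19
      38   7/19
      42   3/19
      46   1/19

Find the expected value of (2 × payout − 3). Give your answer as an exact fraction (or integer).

E[2x-3] = (8/19)·13 + (7/19)·73 + (3/19)·81 + (1/19)·89
     = 947/19

947/19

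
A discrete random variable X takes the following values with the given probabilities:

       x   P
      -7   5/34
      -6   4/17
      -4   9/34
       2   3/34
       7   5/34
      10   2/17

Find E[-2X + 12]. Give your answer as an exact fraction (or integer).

242/17

E[-2x+12] = (5/34)·26 + (4/17)·24 + (9/34)·20 + (3/34)·8 + (5/34)·(-2) + (2/17)·(-8)
     = 242/17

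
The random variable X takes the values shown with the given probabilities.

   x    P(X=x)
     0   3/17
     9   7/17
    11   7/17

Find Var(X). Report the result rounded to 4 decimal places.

E[X] = (3/17)·0 + (7/17)·9 + (7/17)·11 = 140/17
E[X²] = (3/17)·0 + (7/17)·81 + (7/17)·121 = 1414/17
Var(X) = 1414/17 − (140/17)² = 4438/289 ≈ 15.3564

15.3564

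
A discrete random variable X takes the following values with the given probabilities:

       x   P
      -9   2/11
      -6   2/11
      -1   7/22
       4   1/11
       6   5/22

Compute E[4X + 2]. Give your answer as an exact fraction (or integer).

-36/11

E[4x+2] = (2/11)·(-34) + (2/11)·(-22) + (7/22)·(-2) + (1/11)·18 + (5/22)·26
     = -36/11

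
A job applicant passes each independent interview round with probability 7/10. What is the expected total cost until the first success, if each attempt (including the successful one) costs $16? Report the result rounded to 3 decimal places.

$22.857

E[#attempts] = 1/p = 10/7; E[cost] = 16·10/7 = 160/7.
≈ 22.857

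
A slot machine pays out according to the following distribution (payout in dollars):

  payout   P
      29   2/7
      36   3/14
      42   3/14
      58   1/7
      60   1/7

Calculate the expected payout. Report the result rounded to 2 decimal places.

$41.86

E[X] = (2/7)·29 + (3/14)·36 + (3/14)·42 + (1/7)·58 + (1/7)·60
     = 293/7 ≈ 41.86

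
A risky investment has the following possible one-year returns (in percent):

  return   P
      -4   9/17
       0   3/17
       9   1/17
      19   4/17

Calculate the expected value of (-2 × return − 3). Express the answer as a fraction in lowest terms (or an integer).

E[-2x-3] = (9/17)·5 + (3/17)·(-3) + (1/17)·(-21) + (4/17)·(-41)
     = -149/17

-149/17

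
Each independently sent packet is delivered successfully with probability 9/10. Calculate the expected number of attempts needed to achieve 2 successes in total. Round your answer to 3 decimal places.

By linearity (sum of 2 independent geometric waits), E[trials] = 2/p = 2/(9/10) = 20/9.
≈ 2.222

2.222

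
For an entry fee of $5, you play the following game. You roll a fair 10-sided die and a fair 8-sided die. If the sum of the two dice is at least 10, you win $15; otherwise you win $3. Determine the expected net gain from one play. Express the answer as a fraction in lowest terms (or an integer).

E[payout] = (9/20)·3 + (11/20)·15 = 48/5
Expected profit = 48/5 − 5 = 23/5

23/5 dollars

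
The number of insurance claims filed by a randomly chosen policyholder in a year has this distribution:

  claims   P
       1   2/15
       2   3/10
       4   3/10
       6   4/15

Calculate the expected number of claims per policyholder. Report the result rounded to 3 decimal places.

3.533

E[X] = (2/15)·1 + (3/10)·2 + (3/10)·4 + (4/15)·6
     = 53/15 ≈ 3.533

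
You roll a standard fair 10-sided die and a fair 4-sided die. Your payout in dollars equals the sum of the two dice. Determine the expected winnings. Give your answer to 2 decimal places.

Distribution of the sum of the two dice: 2 w.p. 1/40, 3 w.p. 1/20, 4 w.p. 3/40, 5 w.p. 1/10, 6 w.p. 1/10, 7 w.p. 1/10, …
E[payout] = (1/40)·2 + (1/20)·3 + (3/40)·4 + (1/10)·5 + (1/10)·6 + (1/10)·7 + (1/10)·8 + (1/10)·9 + (1/10)·10 + (1/10)·11 + (3/40)·12 + (1/20)·13 + (1/40)·14 = 8
≈ $8.00

$8.00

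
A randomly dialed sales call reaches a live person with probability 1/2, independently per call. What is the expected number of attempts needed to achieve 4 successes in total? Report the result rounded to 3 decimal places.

By linearity (sum of 4 independent geometric waits), E[trials] = 4/p = 4/(1/2) = 8.
≈ 8.000

8.000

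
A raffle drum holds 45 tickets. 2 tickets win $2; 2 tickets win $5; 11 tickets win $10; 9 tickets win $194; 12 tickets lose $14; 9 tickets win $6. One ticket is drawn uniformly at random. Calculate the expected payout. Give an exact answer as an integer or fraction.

E[payout] = (2/45)·2 + (2/45)·5 + (11/45)·10 + (9/45)·194 + (12/45)·(-14) + (9/45)·6 = 1756/45

1756/45 dollars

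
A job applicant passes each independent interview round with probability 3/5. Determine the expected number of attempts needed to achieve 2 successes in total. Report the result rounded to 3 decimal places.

By linearity (sum of 2 independent geometric waits), E[trials] = 2/p = 2/(3/5) = 10/3.
≈ 3.333

3.333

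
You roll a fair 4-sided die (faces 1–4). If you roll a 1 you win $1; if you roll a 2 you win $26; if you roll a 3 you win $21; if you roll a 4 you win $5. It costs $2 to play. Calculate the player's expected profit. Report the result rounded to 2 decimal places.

$11.25

E[payout] = (1/4)·1 + (1/4)·5 + (1/4)·21 + (1/4)·26 = 53/4
Expected profit = 53/4 − 2 = 45/4 ≈ $11.25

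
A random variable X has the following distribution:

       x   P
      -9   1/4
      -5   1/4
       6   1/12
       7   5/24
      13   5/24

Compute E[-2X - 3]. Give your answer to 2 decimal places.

E[-2x-3] = (1/4)·15 + (1/4)·7 + (1/12)·(-15) + (5/24)·(-17) + (5/24)·(-29)
     = -16/3 ≈ -5.33

-5.33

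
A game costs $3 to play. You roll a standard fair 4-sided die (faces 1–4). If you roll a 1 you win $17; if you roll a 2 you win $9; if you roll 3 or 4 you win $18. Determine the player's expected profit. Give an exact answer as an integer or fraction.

E[payout] = (1/4)·9 + (1/4)·17 + (1/2)·18 = 31/2
Expected profit = 31/2 − 3 = 25/2

25/2 dollars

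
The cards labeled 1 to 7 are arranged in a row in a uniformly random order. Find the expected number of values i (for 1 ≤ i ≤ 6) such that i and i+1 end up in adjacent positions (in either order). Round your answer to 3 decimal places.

For each i ∈ {1,…,6}, let Xᵢ = 1 if i and i+1 are adjacent. P(Xᵢ=1) = 2·(7−1)!/7! = 2/7.
By linearity, E[ΣXᵢ] = (6)·(2/7) = 12/7.
≈ 1.714

1.714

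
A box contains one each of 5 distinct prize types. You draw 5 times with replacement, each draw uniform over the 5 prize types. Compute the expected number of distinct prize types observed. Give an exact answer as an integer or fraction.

2101/625

Let Xⱼ=1 if type j appears at least once. P(Xⱼ=1) = 1 − ((5−1)/5)^5 = 2101/3125.
E[#distinct] = 5·2101/3125 = 2101/625.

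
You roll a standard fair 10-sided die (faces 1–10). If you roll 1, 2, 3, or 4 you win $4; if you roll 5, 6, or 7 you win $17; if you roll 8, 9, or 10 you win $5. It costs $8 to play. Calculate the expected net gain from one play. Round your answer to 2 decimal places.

E[payout] = (2/5)·4 + (3/10)·5 + (3/10)·17 = 41/5
Expected profit = 41/5 − 8 = 1/5 ≈ $0.20

$0.20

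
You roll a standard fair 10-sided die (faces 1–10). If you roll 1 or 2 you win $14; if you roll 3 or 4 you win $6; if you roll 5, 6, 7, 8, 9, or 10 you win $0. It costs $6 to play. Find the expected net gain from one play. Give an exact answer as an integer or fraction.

E[payout] = (3/5)·0 + (1/5)·6 + (1/5)·14 = 4
Expected profit = 4 − 6 = -2

-$2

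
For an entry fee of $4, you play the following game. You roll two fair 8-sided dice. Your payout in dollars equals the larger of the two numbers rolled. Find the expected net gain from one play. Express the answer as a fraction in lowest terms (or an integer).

29/16 dollars

Distribution of the larger of the two numbers rolled: 1 w.p. 1/64, 2 w.p. 3/64, 3 w.p. 5/64, 4 w.p. 7/64, 5 w.p. 9/64, 6 w.p. 11/64, …
E[payout] = (1/64)·1 + (3/64)·2 + (5/64)·3 + (7/64)·4 + (9/64)·5 + (11/64)·6 + (13/64)·7 + (15/64)·8 = 93/16
Expected profit = 93/16 − 4 = 29/16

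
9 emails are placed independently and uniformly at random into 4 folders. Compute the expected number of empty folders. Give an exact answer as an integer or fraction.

Let Xⱼ=1 if folder j is empty. P(Xⱼ=1) = ((4-1)/4)^9 = 19683/262144.
By linearity, E[#empty] = 4·19683/262144 = 19683/65536.

19683/65536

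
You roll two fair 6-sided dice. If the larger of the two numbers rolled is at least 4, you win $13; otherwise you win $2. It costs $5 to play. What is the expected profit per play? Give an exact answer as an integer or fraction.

E[payout] = (1/4)·2 + (3/4)·13 = 41/4
Expected profit = 41/4 − 5 = 21/4

21/4 dollars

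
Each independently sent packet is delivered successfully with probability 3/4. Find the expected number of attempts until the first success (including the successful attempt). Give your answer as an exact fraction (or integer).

For a geometric distribution, E[trials] = 1/p = 1/(3/4) = 4/3.

4/3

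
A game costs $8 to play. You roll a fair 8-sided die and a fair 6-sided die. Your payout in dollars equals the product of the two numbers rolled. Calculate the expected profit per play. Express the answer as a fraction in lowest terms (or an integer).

31/4 dollars

Distribution of the product of the two numbers rolled: 1 w.p. 1/48, 2 w.p. 1/24, 3 w.p. 1/24, 4 w.p. 1/16, 5 w.p. 1/24, 6 w.p. 1/12, …
E[payout] = (1/48)·1 + (1/24)·2 + (1/24)·3 + (1/16)·4 + (1/24)·5 + (1/12)·6 + (1/48)·7 + (1/16)·8 + (1/48)·9 + (1/24)·10 + (1/12)·12 + (1/48)·14 + (1/24)·15 + (1/24)·16 + (1/24)·18 + (1/24)·20 + (1/48)·21 + (1/16)·24 + (1/48)·25 + (1/48)·28 + (1/24)·30 + (1/48)·32 + (1/48)·35 + (1/48)·36 + (1/48)·40 + (1/48)·42 + (1/48)·48 = 63/4
Expected profit = 63/4 − 8 = 31/4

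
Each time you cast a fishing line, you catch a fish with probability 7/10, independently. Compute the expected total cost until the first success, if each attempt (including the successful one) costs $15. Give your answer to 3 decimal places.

$21.429

E[#attempts] = 1/p = 10/7; E[cost] = 15·10/7 = 150/7.
≈ 21.429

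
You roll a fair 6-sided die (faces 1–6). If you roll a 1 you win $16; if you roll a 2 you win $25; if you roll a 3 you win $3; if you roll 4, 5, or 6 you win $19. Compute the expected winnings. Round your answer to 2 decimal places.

E[payout] = (1/6)·3 + (1/6)·16 + (1/2)·19 + (1/6)·25 = 101/6
≈ $16.83

$16.83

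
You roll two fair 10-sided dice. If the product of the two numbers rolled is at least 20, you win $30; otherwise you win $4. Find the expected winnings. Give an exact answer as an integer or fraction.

477/25 dollars

E[payout] = (21/50)·4 + (29/50)·30 = 477/25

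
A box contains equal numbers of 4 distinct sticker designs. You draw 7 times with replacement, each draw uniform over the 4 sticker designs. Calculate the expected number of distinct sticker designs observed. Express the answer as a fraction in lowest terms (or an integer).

14197/4096

Let Xⱼ=1 if type j appears at least once. P(Xⱼ=1) = 1 − ((4−1)/4)^7 = 14197/16384.
E[#distinct] = 4·14197/16384 = 14197/4096.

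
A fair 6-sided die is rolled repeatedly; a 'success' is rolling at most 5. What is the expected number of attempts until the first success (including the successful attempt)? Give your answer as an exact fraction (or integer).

6/5

For a geometric distribution, E[trials] = 1/p = 1/(5/6) = 6/5.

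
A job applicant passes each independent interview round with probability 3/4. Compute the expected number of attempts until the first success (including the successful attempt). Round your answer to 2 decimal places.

For a geometric distribution, E[trials] = 1/p = 1/(3/4) = 4/3.
≈ 1.33

1.33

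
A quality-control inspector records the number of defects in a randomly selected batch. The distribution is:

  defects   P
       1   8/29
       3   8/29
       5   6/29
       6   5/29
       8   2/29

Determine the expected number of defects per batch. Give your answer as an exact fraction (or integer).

E[X] = (8/29)·1 + (8/29)·3 + (6/29)·5 + (5/29)·6 + (2/29)·8
     = 108/29

108/29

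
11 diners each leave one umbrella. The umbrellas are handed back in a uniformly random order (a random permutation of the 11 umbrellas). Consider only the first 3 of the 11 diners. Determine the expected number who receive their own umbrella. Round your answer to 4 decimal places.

0.2727

Let Xᵢ = 1 if person i gets their own umbrella. For each i, P(Xᵢ=1) = 1/11.
By linearity of expectation, E[X₁+…+X_3] = 3·(1/11) = 3/11.
≈ 0.2727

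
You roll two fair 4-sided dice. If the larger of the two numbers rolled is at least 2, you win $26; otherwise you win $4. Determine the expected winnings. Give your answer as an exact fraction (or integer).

E[payout] = (1/16)·4 + (15/16)·26 = 197/8

197/8 dollars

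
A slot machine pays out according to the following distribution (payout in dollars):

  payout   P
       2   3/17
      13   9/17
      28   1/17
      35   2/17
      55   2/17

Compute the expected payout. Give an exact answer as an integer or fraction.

331/17 dollars

E[X] = (3/17)·2 + (9/17)·13 + (1/17)·28 + (2/17)·35 + (2/17)·55
     = 331/17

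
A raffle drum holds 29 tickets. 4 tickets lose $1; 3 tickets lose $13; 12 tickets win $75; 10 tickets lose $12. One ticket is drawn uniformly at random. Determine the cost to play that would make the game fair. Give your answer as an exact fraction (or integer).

737/29 dollars

E[payout] = (4/29)·(-1) + (3/29)·(-13) + (12/29)·75 + (10/29)·(-12) = 737/29
Fair fee = E[payout] = 737/29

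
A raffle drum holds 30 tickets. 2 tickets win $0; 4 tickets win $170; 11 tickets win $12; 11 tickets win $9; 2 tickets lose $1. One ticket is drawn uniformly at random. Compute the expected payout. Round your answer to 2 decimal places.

$30.30

E[payout] = (2/30)·0 + (4/30)·170 + (11/30)·12 + (11/30)·9 + (2/30)·(-1) = 303/10
≈ $30.30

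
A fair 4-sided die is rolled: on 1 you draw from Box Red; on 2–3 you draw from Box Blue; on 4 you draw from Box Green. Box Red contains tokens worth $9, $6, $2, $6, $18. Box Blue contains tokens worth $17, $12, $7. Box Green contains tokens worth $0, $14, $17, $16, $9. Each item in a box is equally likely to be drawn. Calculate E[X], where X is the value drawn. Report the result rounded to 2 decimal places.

$10.85

E[X | Box Red] = (9 + 6 + 2 + 6 + 18)/5 = 41/5
E[X | Box Blue] = (17 + 12 + 7)/3 = 12
E[X | Box Green] = (0 + 14 + 17 + 16 + 9)/5 = 56/5
E[X] = (1/4)·41/5 + (1/2)·12 + (1/4)·56/5 = 217/20 ≈ 10.85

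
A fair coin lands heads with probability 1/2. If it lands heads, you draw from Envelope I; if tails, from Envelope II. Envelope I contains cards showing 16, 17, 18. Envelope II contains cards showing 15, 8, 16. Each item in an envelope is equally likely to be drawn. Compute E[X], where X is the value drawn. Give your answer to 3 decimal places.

15.000

E[X | Envelope I] = (16 + 17 + 18)/3 = 17
E[X | Envelope II] = (15 + 8 + 16)/3 = 13
E[X] = (1/2)·17 + (1/2)·13 = 15 ≈ 15.000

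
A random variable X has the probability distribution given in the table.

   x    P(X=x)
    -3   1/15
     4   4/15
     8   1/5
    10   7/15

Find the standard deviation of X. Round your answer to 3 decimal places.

E[X] = 107/15, E[X²] = 193/3
Var(X) = E[X²] − (E[X])² = 193/3 − 11449/225 = 3026/225
SD(X) = √(3026/225) ≈ 3.667

3.667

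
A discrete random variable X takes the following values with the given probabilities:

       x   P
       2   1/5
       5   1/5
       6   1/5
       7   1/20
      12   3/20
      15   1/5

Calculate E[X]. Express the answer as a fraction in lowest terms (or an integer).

31/4

E[X] = (1/5)·2 + (1/5)·5 + (1/5)·6 + (1/20)·7 + (3/20)·12 + (1/5)·15
     = 31/4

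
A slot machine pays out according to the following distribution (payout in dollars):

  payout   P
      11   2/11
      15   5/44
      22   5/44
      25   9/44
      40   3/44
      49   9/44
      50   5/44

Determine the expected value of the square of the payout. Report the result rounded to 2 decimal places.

1114.70

E[X²] = (2/11)·121 + (5/44)·225 + (5/44)·484 + (9/44)·625 + (3/44)·1600 + (9/44)·2401 + (5/44)·2500
     = 49047/44 ≈ 1114.70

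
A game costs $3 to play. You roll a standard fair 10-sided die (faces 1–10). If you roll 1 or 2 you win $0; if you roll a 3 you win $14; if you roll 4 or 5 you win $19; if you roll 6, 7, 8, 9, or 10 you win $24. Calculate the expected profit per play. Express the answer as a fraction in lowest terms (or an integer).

E[payout] = (1/5)·0 + (1/10)·14 + (1/5)·19 + (1/2)·24 = 86/5
Expected profit = 86/5 − 3 = 71/5

71/5 dollars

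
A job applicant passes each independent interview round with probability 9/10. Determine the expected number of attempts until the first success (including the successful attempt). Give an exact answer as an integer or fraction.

10/9

For a geometric distribution, E[trials] = 1/p = 1/(9/10) = 10/9.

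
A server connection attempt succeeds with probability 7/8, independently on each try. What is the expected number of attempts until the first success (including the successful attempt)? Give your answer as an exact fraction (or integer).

For a geometric distribution, E[trials] = 1/p = 1/(7/8) = 8/7.

8/7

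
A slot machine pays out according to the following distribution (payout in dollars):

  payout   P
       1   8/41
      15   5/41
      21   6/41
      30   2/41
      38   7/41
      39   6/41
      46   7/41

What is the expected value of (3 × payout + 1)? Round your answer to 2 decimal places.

80.83

E[3x+1] = (8/41)·4 + (5/41)·46 + (6/41)·64 + (2/41)·91 + (7/41)·115 + (6/41)·118 + (7/41)·139
     = 3314/41 ≈ 80.83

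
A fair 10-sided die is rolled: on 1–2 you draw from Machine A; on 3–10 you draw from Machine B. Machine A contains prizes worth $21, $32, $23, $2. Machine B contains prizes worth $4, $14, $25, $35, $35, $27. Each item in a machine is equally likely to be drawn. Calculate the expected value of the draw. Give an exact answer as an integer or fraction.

E[X | Machine A] = (21 + 32 + 23 + 2)/4 = 39/2
E[X | Machine B] = (4 + 14 + 25 + 35 + 35 + 27)/6 = 70/3
E[X] = (1/5)·39/2 + (4/5)·70/3 = 677/30

677/30 dollars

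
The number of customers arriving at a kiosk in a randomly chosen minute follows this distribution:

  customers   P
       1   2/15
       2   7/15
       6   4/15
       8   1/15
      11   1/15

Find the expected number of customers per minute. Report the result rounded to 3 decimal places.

3.933

E[X] = (2/15)·1 + (7/15)·2 + (4/15)·6 + (1/15)·8 + (1/15)·11
     = 59/15 ≈ 3.933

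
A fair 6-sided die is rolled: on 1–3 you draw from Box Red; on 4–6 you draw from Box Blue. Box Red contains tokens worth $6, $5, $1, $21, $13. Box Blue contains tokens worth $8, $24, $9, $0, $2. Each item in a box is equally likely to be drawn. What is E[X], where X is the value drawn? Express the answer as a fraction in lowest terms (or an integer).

E[X | Box Red] = (6 + 5 + 1 + 21 + 13)/5 = 46/5
E[X | Box Blue] = (8 + 24 + 9 + 0 + 2)/5 = 43/5
E[X] = (1/2)·46/5 + (1/2)·43/5 = 89/10

89/10 dollars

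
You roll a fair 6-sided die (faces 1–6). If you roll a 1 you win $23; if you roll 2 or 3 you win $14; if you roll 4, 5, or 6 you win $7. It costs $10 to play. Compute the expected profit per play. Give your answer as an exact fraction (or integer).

$2

E[payout] = (1/2)·7 + (1/3)·14 + (1/6)·23 = 12
Expected profit = 12 − 10 = 2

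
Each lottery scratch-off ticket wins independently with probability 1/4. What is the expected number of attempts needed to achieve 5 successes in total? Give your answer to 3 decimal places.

By linearity (sum of 5 independent geometric waits), E[trials] = 5/p = 5/(1/4) = 20.
≈ 20.000

20.000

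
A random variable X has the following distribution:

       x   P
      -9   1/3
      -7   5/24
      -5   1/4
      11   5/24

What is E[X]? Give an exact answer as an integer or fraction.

E[X] = (1/3)·(-9) + (5/24)·(-7) + (1/4)·(-5) + (5/24)·11
     = -41/12

-41/12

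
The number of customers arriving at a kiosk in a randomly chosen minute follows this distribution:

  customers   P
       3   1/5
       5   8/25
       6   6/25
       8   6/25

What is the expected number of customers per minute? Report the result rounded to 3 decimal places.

5.560

E[X] = (1/5)·3 + (8/25)·5 + (6/25)·6 + (6/25)·8
     = 139/25 ≈ 5.560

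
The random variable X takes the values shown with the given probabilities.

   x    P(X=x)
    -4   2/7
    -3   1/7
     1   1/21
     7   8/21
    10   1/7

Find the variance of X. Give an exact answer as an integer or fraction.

E[X] = (2/7)·(-4) + (1/7)·(-3) + (1/21)·1 + (8/21)·7 + (1/7)·10 = 18/7
E[X²] = (2/7)·16 + (1/7)·9 + (1/21)·1 + (8/21)·49 + (1/7)·100 = 272/7
Var(X) = 272/7 − (18/7)² = 1580/49

1580/49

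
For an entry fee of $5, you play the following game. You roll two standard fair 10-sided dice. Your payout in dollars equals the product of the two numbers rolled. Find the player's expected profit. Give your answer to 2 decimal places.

Distribution of the product of the two numbers rolled: 1 w.p. 1/100, 2 w.p. 1/50, 3 w.p. 1/50, 4 w.p. 3/100, 5 w.p. 1/50, 6 w.p. 1/25, …
E[payout] = (1/100)·1 + (1/50)·2 + (1/50)·3 + (3/100)·4 + (1/50)·5 + (1/25)·6 + (1/50)·7 + (1/25)·8 + (3/100)·9 + (1/25)·10 + (1/25)·12 + (1/50)·14 + (1/50)·15 + (3/100)·16 + (1/25)·18 + (1/25)·20 + (1/50)·21 + (1/25)·24 + (1/100)·25 + (1/50)·27 + (1/50)·28 + (1/25)·30 + (1/50)·32 + (1/50)·35 + (3/100)·36 + (1/25)·40 + (1/50)·42 + (1/50)·45 + (1/50)·48 + (1/100)·49 + (1/50)·50 + (1/50)·54 + (1/50)·56 + (1/50)·60 + (1/50)·63 + (1/100)·64 + (1/50)·70 + (1/50)·72 + (1/50)·80 + (1/100)·81 + (1/50)·90 + (1/100)·100 = 121/4
Expected profit = 121/4 − 5 = 101/4 ≈ $25.25

$25.25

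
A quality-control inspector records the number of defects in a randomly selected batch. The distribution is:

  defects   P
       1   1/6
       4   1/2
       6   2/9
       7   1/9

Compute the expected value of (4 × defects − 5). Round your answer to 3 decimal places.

12.111

E[4x-5] = (1/6)·(-1) + (1/2)·11 + (2/9)·19 + (1/9)·23
     = 109/9 ≈ 12.111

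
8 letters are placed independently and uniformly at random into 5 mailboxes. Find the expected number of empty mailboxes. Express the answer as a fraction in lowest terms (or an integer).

65536/78125

Let Xⱼ=1 if mailbox j is empty. P(Xⱼ=1) = ((5-1)/5)^8 = 65536/390625.
By linearity, E[#empty] = 5·65536/390625 = 65536/78125.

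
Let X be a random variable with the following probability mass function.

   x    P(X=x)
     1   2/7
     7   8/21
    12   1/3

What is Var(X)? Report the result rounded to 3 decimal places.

18.617

E[X] = (2/7)·1 + (8/21)·7 + (1/3)·12 = 146/21
E[X²] = (2/7)·1 + (8/21)·49 + (1/3)·144 = 1406/21
Var(X) = 1406/21 − (146/21)² = 8210/441 ≈ 18.617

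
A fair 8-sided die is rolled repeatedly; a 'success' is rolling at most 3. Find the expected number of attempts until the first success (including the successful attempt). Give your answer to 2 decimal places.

2.67

For a geometric distribution, E[trials] = 1/p = 1/(3/8) = 8/3.
≈ 2.67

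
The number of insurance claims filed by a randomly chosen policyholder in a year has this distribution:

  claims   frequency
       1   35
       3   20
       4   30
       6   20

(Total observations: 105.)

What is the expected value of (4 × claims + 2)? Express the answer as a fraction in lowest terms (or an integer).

Total = 105, so P(claims=1) = 35/105, etc.
E[4x+2] = (1/3)·6 + (4/21)·14 + (2/7)·18 + (4/21)·26
     = 310/21

310/21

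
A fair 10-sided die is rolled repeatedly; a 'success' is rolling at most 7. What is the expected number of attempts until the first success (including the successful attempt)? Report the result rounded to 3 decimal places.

For a geometric distribution, E[trials] = 1/p = 1/(7/10) = 10/7.
≈ 1.429

1.429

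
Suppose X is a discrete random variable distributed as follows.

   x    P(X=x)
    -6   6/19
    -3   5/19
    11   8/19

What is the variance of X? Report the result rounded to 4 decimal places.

E[X] = (6/19)·(-6) + (5/19)·(-3) + (8/19)·11 = 37/19
E[X²] = (6/19)·36 + (5/19)·9 + (8/19)·121 = 1229/19
Var(X) = 1229/19 − (37/19)² = 21982/361 ≈ 60.8920

60.8920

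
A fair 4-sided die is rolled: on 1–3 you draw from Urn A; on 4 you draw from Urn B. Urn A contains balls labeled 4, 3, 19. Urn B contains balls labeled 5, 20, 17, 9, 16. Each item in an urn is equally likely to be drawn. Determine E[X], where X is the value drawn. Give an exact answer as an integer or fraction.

197/20

E[X | Urn A] = (4 + 3 + 19)/3 = 26/3
E[X | Urn B] = (5 + 20 + 17 + 9 + 16)/5 = 67/5
E[X] = (3/4)·26/3 + (1/4)·67/5 = 197/20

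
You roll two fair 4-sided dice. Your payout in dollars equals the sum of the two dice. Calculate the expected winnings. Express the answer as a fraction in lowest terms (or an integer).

Distribution of the sum of the two dice: 2 w.p. 1/16, 3 w.p. 1/8, 4 w.p. 3/16, 5 w.p. 1/4, 6 w.p. 3/16, 7 w.p. 1/8, …
E[payout] = (1/16)·2 + (1/8)·3 + (3/16)·4 + (1/4)·5 + (3/16)·6 + (1/8)·7 + (1/16)·8 = 5

$5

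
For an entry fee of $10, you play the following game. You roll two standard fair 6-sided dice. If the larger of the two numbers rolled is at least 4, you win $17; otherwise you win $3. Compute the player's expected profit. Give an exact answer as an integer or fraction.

E[payout] = (1/4)·3 + (3/4)·17 = 27/2
Expected profit = 27/2 − 10 = 7/2

7/2 dollars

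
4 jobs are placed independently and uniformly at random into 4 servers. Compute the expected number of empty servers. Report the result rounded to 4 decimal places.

1.2656

Let Xⱼ=1 if server j is empty. P(Xⱼ=1) = ((4-1)/4)^4 = 81/256.
By linearity, E[#empty] = 4·81/256 = 81/64.
≈ 1.2656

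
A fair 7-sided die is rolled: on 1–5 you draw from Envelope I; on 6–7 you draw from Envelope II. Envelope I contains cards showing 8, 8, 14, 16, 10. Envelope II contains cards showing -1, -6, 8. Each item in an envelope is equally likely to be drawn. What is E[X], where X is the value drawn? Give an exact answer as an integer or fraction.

E[X | Envelope I] = (8 + 8 + 14 + 16 + 10)/5 = 56/5
E[X | Envelope II] = (-1 − 6 + 8)/3 = 1/3
E[X] = (5/7)·56/5 + (2/7)·1/3 = 170/21

170/21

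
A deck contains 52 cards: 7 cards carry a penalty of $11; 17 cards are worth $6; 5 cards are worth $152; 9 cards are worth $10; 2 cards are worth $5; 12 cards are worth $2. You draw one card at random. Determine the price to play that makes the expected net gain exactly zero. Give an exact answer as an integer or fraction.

E[payout] = (7/52)·(-11) + (17/52)·6 + (5/52)·152 + (9/52)·10 + (2/52)·5 + (12/52)·2 = 909/52
Fair fee = E[payout] = 909/52

909/52 dollars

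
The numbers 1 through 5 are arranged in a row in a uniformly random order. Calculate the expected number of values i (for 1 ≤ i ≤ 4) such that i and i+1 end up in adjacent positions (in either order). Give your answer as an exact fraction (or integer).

For each i ∈ {1,…,4}, let Xᵢ = 1 if i and i+1 are adjacent. P(Xᵢ=1) = 2·(5−1)!/5! = 2/5.
By linearity, E[ΣXᵢ] = (4)·(2/5) = 8/5.

8/5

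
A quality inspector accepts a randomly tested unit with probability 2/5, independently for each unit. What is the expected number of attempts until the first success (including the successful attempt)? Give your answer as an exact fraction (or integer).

For a geometric distribution, E[trials] = 1/p = 1/(2/5) = 5/2.

5/2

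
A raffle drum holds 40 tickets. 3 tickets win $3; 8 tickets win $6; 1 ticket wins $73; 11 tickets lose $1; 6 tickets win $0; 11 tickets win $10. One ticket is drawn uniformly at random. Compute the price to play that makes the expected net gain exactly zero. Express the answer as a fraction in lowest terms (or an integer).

E[payout] = (3/40)·3 + (8/40)·6 + (1/40)·73 + (11/40)·(-1) + (6/40)·0 + (11/40)·10 = 229/40
Fair fee = E[payout] = 229/40

229/40 dollars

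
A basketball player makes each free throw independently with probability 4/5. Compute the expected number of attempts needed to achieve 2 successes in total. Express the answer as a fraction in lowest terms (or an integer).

5/2

By linearity (sum of 2 independent geometric waits), E[trials] = 2/p = 2/(4/5) = 5/2.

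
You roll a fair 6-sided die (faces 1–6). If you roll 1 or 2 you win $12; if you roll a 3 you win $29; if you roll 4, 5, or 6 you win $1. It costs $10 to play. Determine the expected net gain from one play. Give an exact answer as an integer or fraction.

-2/3 dollars

E[payout] = (1/2)·1 + (1/3)·12 + (1/6)·29 = 28/3
Expected profit = 28/3 − 10 = -2/3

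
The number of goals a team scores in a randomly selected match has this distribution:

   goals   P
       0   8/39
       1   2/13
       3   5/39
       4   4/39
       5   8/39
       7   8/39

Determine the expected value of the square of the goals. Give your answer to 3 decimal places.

E[X²] = (8/39)·0 + (2/13)·1 + (5/39)·9 + (4/39)·16 + (8/39)·25 + (8/39)·49
     = 707/39 ≈ 18.128

18.128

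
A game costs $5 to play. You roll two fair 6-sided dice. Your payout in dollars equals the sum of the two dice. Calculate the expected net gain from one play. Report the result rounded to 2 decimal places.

Distribution of the sum of the two dice: 2 w.p. 1/36, 3 w.p. 1/18, 4 w.p. 1/12, 5 w.p. 1/9, 6 w.p. 5/36, 7 w.p. 1/6, …
E[payout] = (1/36)·2 + (1/18)·3 + (1/12)·4 + (1/9)·5 + (5/36)·6 + (1/6)·7 + (5/36)·8 + (1/9)·9 + (1/12)·10 + (1/18)·11 + (1/36)·12 = 7
Expected profit = 7 − 5 = 2 ≈ $2.00

$2.00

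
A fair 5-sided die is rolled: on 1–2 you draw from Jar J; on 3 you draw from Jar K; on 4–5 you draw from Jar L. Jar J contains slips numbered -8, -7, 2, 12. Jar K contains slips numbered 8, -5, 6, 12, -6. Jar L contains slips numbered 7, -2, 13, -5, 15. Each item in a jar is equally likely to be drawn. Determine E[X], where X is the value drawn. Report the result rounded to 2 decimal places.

2.74

E[X | Jar J] = (-8 − 7 + 2 + 12)/4 = -1/4
E[X | Jar K] = (8 − 5 + 6 + 12 − 6)/5 = 3
E[X | Jar L] = (7 − 2 + 13 − 5 + 15)/5 = 28/5
E[X] = (2/5)·(-1/4) + (1/5)·3 + (2/5)·28/5 = 137/50 ≈ 2.74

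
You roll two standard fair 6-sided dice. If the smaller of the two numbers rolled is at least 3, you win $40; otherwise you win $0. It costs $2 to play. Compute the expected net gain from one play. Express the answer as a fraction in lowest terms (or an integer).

E[payout] = (5/9)·0 + (4/9)·40 = 160/9
Expected profit = 160/9 − 2 = 142/9

142/9 dollars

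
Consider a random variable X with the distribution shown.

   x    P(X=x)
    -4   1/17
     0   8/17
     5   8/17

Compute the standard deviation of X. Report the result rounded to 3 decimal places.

E[X] = 36/17, E[X²] = 216/17
Var(X) = E[X²] − (E[X])² = 216/17 − 1296/289 = 2376/289
SD(X) = √(2376/289) ≈ 2.867

2.867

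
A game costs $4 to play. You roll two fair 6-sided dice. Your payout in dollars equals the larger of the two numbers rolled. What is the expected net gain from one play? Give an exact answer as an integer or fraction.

Distribution of the larger of the two numbers rolled: 1 w.p. 1/36, 2 w.p. 1/12, 3 w.p. 5/36, 4 w.p. 7/36, 5 w.p. 1/4, 6 w.p. 11/36
E[payout] = (1/36)·1 + (1/12)·2 + (5/36)·3 + (7/36)·4 + (1/4)·5 + (11/36)·6 = 161/36
Expected profit = 161/36 − 4 = 17/36

17/36 dollars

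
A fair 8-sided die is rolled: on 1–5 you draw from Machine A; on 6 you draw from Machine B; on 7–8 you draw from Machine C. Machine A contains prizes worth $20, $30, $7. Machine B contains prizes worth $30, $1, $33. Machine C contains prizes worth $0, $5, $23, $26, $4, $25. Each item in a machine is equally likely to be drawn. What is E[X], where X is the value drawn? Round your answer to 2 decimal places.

$18.00

E[X | Machine A] = (20 + 30 + 7)/3 = 19
E[X | Machine B] = (30 + 1 + 33)/3 = 64/3
E[X | Machine C] = (0 + 5 + 23 + 26 + 4 + 25)/6 = 83/6
E[X] = (5/8)·19 + (1/8)·64/3 + (1/4)·83/6 = 18 ≈ 18.00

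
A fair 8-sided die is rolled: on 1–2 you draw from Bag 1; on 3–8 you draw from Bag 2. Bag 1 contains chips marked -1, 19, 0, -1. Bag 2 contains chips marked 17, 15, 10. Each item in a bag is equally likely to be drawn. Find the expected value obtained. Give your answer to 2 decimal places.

E[X | Bag 1] = (-1 + 19 + 0 − 1)/4 = 17/4
E[X | Bag 2] = (17 + 15 + 10)/3 = 14
E[X] = (1/4)·17/4 + (3/4)·14 = 185/16 ≈ 11.56

11.56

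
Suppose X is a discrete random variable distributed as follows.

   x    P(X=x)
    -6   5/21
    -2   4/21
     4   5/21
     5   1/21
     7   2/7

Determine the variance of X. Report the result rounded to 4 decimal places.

E[X] = (5/21)·(-6) + (4/21)·(-2) + (5/21)·4 + (1/21)·5 + (2/7)·7 = 29/21
E[X²] = (5/21)·36 + (4/21)·4 + (5/21)·16 + (1/21)·25 + (2/7)·49 = 85/3
Var(X) = 85/3 − (29/21)² = 11654/441 ≈ 26.4263

26.4263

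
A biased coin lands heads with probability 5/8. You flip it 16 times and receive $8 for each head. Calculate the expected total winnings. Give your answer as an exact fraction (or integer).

E[#heads] = 16·5/8 = 10 (linearity over flips).
E[winnings] = 8·10 = 80.

$80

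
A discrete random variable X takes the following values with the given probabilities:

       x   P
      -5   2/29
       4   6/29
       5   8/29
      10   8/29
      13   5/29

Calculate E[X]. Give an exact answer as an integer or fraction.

E[X] = (2/29)·(-5) + (6/29)·4 + (8/29)·5 + (8/29)·10 + (5/29)·13
     = 199/29

199/29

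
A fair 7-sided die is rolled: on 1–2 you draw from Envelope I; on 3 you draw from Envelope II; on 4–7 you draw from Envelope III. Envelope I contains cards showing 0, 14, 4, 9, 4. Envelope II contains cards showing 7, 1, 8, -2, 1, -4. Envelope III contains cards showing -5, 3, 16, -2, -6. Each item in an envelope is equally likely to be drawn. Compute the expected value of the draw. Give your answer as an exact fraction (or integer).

571/210

E[X | Envelope I] = (0 + 14 + 4 + 9 + 4)/5 = 31/5
E[X | Envelope II] = (7 + 1 + 8 − 2 + 1 − 4)/6 = 11/6
E[X | Envelope III] = (-5 + 3 + 16 − 2 − 6)/5 = 6/5
E[X] = (2/7)·31/5 + (1/7)·11/6 + (4/7)·6/5 = 571/210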